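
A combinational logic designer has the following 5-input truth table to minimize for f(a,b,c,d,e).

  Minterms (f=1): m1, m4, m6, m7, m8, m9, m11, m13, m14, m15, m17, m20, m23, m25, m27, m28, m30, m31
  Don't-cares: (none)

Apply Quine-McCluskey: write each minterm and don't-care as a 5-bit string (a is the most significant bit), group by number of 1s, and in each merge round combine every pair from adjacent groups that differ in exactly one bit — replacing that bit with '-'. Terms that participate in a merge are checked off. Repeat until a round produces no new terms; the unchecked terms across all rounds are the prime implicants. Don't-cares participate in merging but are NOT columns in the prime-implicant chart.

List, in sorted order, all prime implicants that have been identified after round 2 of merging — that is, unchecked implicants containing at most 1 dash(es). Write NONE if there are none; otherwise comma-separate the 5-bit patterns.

size-2^0 implicants → 00001(✓)  00100(✓)  00110(✓)  00111(✓)  01000(✓)  01001(✓)  01011(✓)  01101(✓)  01110(✓)  01111(✓)  10001(✓)  10100(✓)  10111(✓)  11001(✓)  11011(✓)  11100(✓)  11110(✓)  11111(✓)
size-2^1 implicants → -0001(✓)  -0100  -0111(✓)  -1001(✓)  -1011(✓)  -1110(✓)  -1111(✓)  0-001(✓)  0-110(✓)  0-111(✓)  001-0  0011-(✓)  01-01(✓)  01-11(✓)  010-1(✓)  0100-  011-1(✓)  0111-(✓)  1-001(✓)  1-100  1-111(✓)  11-11(✓)  110-1(✓)  111-0  1111-(✓)
size-2^2 implicants → --001  --111  -1-11  -10-1  -111-  0-11-  01--1
Unchecked terms (primes): --001, --111, -0100, -1-11, -10-1, -111-, 0-11-, 001-0, 01--1, 0100-, 1-100, 111-0

-0100, 001-0, 0100-, 1-100, 111-0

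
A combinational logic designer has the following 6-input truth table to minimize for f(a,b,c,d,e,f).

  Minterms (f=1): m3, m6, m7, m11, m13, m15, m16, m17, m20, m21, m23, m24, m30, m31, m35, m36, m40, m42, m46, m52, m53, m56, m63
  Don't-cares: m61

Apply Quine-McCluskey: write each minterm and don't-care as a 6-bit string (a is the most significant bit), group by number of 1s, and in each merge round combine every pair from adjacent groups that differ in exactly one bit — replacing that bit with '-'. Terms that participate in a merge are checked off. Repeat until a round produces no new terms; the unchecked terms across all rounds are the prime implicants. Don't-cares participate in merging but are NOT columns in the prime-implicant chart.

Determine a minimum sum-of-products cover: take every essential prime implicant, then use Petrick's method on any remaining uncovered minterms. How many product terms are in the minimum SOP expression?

13

[col 0] 000011*, 000110*, 000111*, 001011*, 001101*, 001111*, 010000*, 010001*, 010100*, 010101*, 010111*, 011000*, 011110*, 011111*, 100011*, 100100*, 101000*, 101010*, 101110*, 110100*, 110101*, 111000*, 111101*, 111111*
[col 1] -00011, -10100*, -10101*, -11000, -11111, 0-0111*, 0-1111*, 00-011*, 00-111*, 000-11*, 00011-, 001-11*, 0011-1, 01-000, 01-111*, 010-00*, 010-01*, 01000-*, 0101-1, 01010-*, 01111-, 1-0100, 1-1000, 101-10, 1010-0, 11-101, 11010-*, 1111-1
[col 2] -1010-, 0--111, 00--11, 010-0-
Prime implicants: -00011, -1010-, -11000, -11111, 0--111, 00--11, 00011-, 0011-1, 01-000, 010-0-, 0101-1, 01111-, 1-0100, 1-1000, 101-10, 1010-0, 11-101, 1111-1
PI chart (minterm → PIs covering it):
  3 | -00011,00--11
  6 | 00011-  (sole → essential)
  7 | 0--111,00--11,00011-
  11 | 00--11  (sole → essential)
  13 | 0011-1  (sole → essential)
  15 | 0--111,00--11,0011-1
  16 | 01-000,010-0-
  17 | 010-0-  (sole → essential)
  20 | -1010-,010-0-
  21 | -1010-,010-0-,0101-1
  23 | 0--111,0101-1
  24 | -11000,01-000
  30 | 01111-  (sole → essential)
  31 | -11111,0--111,01111-
  35 | -00011  (sole → essential)
  36 | 1-0100  (sole → essential)
  40 | 1-1000,1010-0
  42 | 101-10,1010-0
  46 | 101-10  (sole → essential)
  52 | -1010-,1-0100
  53 | -1010-,11-101
  56 | -11000,1-1000
  63 | -11111,1111-1
Essential prime implicants: -00011, 00--11, 00011-, 0011-1, 010-0-, 01111-, 1-0100, 101-10
Petrick residual → -1010-, -11000, -11111, 0--111, 1-1000
Minimum SOP uses 13 PIs: b'c'd'ef + bc'de' + bcd'e'f' + bcdef + a'def + a'b'ef + a'b'c'de + a'b'cdf + a'bc'e' + a'bcde + ac'de'f' + acd'e'f' + ab'cef'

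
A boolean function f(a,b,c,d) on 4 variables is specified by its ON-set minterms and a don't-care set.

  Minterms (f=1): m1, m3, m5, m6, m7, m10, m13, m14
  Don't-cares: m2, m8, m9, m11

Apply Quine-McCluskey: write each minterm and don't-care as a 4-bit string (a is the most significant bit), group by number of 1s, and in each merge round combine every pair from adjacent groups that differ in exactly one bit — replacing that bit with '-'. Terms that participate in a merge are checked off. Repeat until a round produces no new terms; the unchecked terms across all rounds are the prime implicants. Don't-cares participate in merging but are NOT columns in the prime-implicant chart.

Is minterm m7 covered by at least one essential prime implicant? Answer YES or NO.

NO

Round 0: 0001✓ 0010✓ 0011✓ 0101✓ 0110✓ 0111✓ 1000✓ 1001✓ 1010✓ 1011✓ 1101✓ 1110✓
Round 1: -001✓ -010✓ -011✓ -101✓ -110✓ 0-01✓ 0-10✓ 0-11✓ 00-1✓ 001-✓ 01-1✓ 011-✓ 1-01✓ 1-10✓ 10-0✓ 10-1✓ 100-✓ 101-✓
Round 2: --01 --10 -0-1 -01- 0--1 0-1- 10--
PIs = {--01, --10, -0-1, -01-, 0--1, 0-1-, 10--}
Coverage chart:
  m1: --01,-0-1,0--1
  m3: -0-1,-01-,0--1,0-1-
  m5: --01,0--1
  m6: --10,0-1-
  m7: 0--1,0-1-
  m10: --10,-01-,10--
  m13: --01 ←essential
  m14: --10 ←essential
Essential: --01, --10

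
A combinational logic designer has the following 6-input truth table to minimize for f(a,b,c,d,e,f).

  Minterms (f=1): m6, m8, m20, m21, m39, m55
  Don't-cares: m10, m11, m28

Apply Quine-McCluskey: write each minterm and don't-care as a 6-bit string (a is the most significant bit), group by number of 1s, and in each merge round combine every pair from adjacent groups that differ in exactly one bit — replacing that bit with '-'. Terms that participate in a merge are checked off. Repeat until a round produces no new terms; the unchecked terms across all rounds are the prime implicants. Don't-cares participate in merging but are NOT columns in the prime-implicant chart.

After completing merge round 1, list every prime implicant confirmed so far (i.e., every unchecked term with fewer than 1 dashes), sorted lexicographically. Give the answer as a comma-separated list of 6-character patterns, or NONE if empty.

[col 0] 000110, 001000*, 001010*, 001011*, 010100*, 010101*, 011100*, 100111*, 110111*
[col 1] 0010-0, 00101-, 01-100, 01010-, 1-0111
Prime implicants: 000110, 0010-0, 00101-, 01-100, 01010-, 1-0111

000110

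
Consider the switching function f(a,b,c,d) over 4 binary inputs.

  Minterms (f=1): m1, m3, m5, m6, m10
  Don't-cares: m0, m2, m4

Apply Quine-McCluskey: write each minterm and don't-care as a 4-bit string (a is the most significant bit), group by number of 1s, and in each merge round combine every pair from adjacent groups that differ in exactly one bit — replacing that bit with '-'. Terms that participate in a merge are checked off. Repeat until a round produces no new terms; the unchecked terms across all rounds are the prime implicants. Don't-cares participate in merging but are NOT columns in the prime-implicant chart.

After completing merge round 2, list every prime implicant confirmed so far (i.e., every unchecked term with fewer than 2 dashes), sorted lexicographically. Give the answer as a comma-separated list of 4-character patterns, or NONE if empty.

[col 0] 0000*, 0001*, 0010*, 0011*, 0100*, 0101*, 0110*, 1010*
[col 1] -010, 0-00*, 0-01*, 0-10*, 00-0*, 00-1*, 000-*, 001-*, 01-0*, 010-*
[col 2] 0--0, 0-0-, 00--
Prime implicants: -010, 0--0, 0-0-, 00--

-010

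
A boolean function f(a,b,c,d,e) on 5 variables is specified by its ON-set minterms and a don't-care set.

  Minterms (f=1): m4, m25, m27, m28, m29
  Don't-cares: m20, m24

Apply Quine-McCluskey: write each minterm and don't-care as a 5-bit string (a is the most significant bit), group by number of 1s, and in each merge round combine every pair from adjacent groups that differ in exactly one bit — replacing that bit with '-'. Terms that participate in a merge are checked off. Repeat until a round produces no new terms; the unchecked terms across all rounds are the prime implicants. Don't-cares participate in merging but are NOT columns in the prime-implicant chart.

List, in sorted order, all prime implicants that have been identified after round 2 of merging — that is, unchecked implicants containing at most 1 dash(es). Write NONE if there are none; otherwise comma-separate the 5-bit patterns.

-0100, 1-100, 110-1

Round 0: 00100✓ 10100✓ 11000✓ 11001✓ 11011✓ 11100✓ 11101✓
Round 1: -0100 1-100 11-00✓ 11-01✓ 110-1 1100-✓ 1110-✓
Round 2: 11-0-
PIs = {-0100, 1-100, 11-0-, 110-1}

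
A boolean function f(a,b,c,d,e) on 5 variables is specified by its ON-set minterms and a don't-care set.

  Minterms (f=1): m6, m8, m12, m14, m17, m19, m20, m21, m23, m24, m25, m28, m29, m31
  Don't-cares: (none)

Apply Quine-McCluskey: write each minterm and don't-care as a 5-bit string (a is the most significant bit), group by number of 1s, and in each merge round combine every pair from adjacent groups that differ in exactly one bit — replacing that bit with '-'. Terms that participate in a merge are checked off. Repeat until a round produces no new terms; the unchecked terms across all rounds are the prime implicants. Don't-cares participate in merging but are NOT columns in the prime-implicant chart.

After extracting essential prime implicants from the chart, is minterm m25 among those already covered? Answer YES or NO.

size-2^0 implicants → 00110(✓)  01000(✓)  01100(✓)  01110(✓)  10001(✓)  10011(✓)  10100(✓)  10101(✓)  10111(✓)  11000(✓)  11001(✓)  11100(✓)  11101(✓)  11111(✓)
size-2^1 implicants → -1000(✓)  -1100(✓)  0-110  01-00(✓)  011-0  1-001(✓)  1-100(✓)  1-101(✓)  1-111(✓)  10-01(✓)  10-11(✓)  100-1(✓)  101-1(✓)  1010-(✓)  11-00(✓)  11-01(✓)  1100-(✓)  111-1(✓)  1110-(✓)
size-2^2 implicants → -1-00  1--01  1-1-1  1-10-  10--1  11-0-
Unchecked terms (primes): -1-00, 0-110, 011-0, 1--01, 1-1-1, 1-10-, 10--1, 11-0-
Minterm coverage:
  m6 ⊆ 0-110 [E]
  m8 ⊆ -1-00 [E]
  m12 ⊆ -1-00,011-0
  m14 ⊆ 0-110,011-0
  m17 ⊆ 1--01,10--1
  m19 ⊆ 10--1 [E]
  m20 ⊆ 1-10- [E]
  m21 ⊆ 1--01,1-1-1,1-10-,10--1
  m23 ⊆ 1-1-1,10--1
  m24 ⊆ -1-00,11-0-
  m25 ⊆ 1--01,11-0-
  m28 ⊆ -1-00,1-10-,11-0-
  m29 ⊆ 1--01,1-1-1,1-10-,11-0-
  m31 ⊆ 1-1-1 [E]
E = {-1-00, 0-110, 1-1-1, 1-10-, 10--1}

NO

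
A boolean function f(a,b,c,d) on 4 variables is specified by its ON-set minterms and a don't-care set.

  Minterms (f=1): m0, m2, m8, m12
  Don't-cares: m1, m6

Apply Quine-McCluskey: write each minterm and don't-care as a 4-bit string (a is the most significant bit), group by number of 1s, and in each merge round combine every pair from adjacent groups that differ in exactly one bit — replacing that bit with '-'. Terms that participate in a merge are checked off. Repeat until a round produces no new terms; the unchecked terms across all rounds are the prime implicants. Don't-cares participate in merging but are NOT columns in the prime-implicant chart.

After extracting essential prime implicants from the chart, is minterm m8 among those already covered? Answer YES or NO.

size-2^0 implicants → 0000(✓)  0001(✓)  0010(✓)  0110(✓)  1000(✓)  1100(✓)
size-2^1 implicants → -000  0-10  00-0  000-  1-00
Unchecked terms (primes): -000, 0-10, 00-0, 000-, 1-00
Minterm coverage:
  m0 ⊆ -000,00-0,000-
  m2 ⊆ 0-10,00-0
  m8 ⊆ -000,1-00
  m12 ⊆ 1-00 [E]
E = {1-00}

YES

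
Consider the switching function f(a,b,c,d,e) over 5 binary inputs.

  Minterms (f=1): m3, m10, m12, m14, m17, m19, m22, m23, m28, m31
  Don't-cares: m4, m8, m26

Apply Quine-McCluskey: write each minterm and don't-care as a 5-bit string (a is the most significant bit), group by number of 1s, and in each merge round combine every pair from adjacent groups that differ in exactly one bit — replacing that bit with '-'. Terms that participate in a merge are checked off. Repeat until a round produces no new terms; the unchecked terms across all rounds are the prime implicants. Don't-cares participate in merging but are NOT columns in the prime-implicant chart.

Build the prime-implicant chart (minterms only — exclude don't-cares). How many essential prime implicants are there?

Round 0: 00011✓ 00100✓ 01000✓ 01010✓ 01100✓ 01110✓ 10001✓ 10011✓ 10110✓ 10111✓ 11010✓ 11100✓ 11111✓
Round 1: -0011 -1010 -1100 0-100 01-00✓ 01-10✓ 010-0✓ 011-0✓ 1-111 10-11 100-1 1011-
Round 2: 01--0
PIs = {-0011, -1010, -1100, 0-100, 01--0, 1-111, 10-11, 100-1, 1011-}
Coverage chart:
  m3: -0011 ←essential
  m10: -1010,01--0
  m12: -1100,0-100,01--0
  m14: 01--0 ←essential
  m17: 100-1 ←essential
  m19: -0011,10-11,100-1
  m22: 1011- ←essential
  m23: 1-111,10-11,1011-
  m28: -1100 ←essential
  m31: 1-111 ←essential
Essential: -0011, -1100, 01--0, 1-111, 100-1, 1011-

6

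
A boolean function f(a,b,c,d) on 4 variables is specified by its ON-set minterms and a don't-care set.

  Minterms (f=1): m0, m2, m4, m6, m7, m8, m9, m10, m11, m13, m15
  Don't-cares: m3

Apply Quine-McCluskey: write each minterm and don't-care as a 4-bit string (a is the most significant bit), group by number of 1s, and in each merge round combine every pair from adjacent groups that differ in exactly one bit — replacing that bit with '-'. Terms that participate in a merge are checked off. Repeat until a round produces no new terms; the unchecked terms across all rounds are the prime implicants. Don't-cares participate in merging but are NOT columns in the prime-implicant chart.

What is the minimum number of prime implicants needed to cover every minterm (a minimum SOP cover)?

[col 0] 0000*, 0010*, 0011*, 0100*, 0110*, 0111*, 1000*, 1001*, 1010*, 1011*, 1101*, 1111*
[col 1] -000*, -010*, -011*, -111*, 0-00*, 0-10*, 0-11*, 00-0*, 001-*, 01-0*, 011-*, 1-01*, 1-11*, 10-0*, 10-1*, 100-*, 101-*, 11-1*
[col 2] --11, -0-0, -01-, 0--0, 0-1-, 1--1, 10--
Prime implicants: --11, -0-0, -01-, 0--0, 0-1-, 1--1, 10--
PI chart (minterm → PIs covering it):
  0 | -0-0,0--0
  2 | -0-0,-01-,0--0,0-1-
  4 | 0--0  (sole → essential)
  6 | 0--0,0-1-
  7 | --11,0-1-
  8 | -0-0,10--
  9 | 1--1,10--
  10 | -0-0,-01-,10--
  11 | --11,-01-,1--1,10--
  13 | 1--1  (sole → essential)
  15 | --11,1--1
Essential prime implicants: 0--0, 1--1
Petrick residual → --11, -0-0
Minimum SOP uses 4 PIs: cd + b'd' + a'd' + ad

4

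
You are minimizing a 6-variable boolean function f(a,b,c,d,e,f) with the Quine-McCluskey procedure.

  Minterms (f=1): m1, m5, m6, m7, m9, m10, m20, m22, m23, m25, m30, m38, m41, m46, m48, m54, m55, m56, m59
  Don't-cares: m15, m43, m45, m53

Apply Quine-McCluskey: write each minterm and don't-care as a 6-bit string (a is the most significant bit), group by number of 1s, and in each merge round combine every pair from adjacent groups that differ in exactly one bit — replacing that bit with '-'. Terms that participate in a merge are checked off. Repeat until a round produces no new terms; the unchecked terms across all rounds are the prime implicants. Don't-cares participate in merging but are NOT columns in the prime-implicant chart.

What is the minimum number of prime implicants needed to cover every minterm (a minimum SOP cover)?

[col 0] 000001*, 000101*, 000110*, 000111*, 001001*, 001010, 001111*, 010100*, 010110*, 010111*, 011001*, 011110*, 100110*, 101001*, 101011*, 101101*, 101110*, 110000*, 110101*, 110110*, 110111*, 111000*, 111011*
[col 1] -00110*, -01001, -10110*, -10111*, 0-0110*, 0-0111*, 0-1001, 00-001, 00-111, 000-01, 0001-1, 00011-*, 01-110, 0101-0, 01011-*, 1-0110*, 1-1011, 10-110, 101-01, 1010-1, 11-000, 1101-1, 11011-*
[col 2] --0110, -1011-, 0-011-
Prime implicants: --0110, -01001, -1011-, 0-011-, 0-1001, 00-001, 00-111, 000-01, 0001-1, 001010, 01-110, 0101-0, 1-1011, 10-110, 101-01, 1010-1, 11-000, 1101-1
PI chart (minterm → PIs covering it):
  1 | 00-001,000-01
  5 | 000-01,0001-1
  6 | --0110,0-011-
  7 | 0-011-,00-111,0001-1
  9 | -01001,0-1001,00-001
  10 | 001010  (sole → essential)
  20 | 0101-0  (sole → essential)
  22 | --0110,-1011-,0-011-,01-110,0101-0
  23 | -1011-,0-011-
  25 | 0-1001  (sole → essential)
  30 | 01-110  (sole → essential)
  38 | --0110,10-110
  41 | -01001,101-01,1010-1
  46 | 10-110  (sole → essential)
  48 | 11-000  (sole → essential)
  54 | --0110,-1011-
  55 | -1011-,1101-1
  56 | 11-000  (sole → essential)
  59 | 1-1011  (sole → essential)
Essential prime implicants: 0-1001, 001010, 01-110, 0101-0, 1-1011, 10-110, 11-000
Petrick residual → -01001, -1011-, 0-011-, 000-01
Minimum SOP uses 11 PIs: b'cd'e'f + bc'de + a'c'de + a'cd'e'f + a'b'c'e'f + a'b'cd'ef' + a'bdef' + a'bc'df' + acd'ef + ab'def' + abd'e'f'

11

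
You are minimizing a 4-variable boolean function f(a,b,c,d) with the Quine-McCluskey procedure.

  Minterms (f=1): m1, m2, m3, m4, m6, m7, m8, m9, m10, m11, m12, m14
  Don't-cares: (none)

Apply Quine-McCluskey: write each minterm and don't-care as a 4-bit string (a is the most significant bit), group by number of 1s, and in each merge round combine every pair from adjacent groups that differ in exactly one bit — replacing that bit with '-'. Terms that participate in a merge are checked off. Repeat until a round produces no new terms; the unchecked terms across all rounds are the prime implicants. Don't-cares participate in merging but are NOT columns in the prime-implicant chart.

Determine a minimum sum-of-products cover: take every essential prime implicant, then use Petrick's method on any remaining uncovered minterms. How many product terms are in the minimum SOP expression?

4

Round 0: 0001✓ 0010✓ 0011✓ 0100✓ 0110✓ 0111✓ 1000✓ 1001✓ 1010✓ 1011✓ 1100✓ 1110✓
Round 1: -001✓ -010✓ -011✓ -100✓ -110✓ 0-10✓ 0-11✓ 00-1✓ 001-✓ 01-0✓ 011-✓ 1-00✓ 1-10✓ 10-0✓ 10-1✓ 100-✓ 101-✓ 11-0✓
Round 2: --10 -0-1 -01- -1-0 0-1- 1--0 10--
PIs = {--10, -0-1, -01-, -1-0, 0-1-, 1--0, 10--}
Coverage chart:
  m1: -0-1 ←essential
  m2: --10,-01-,0-1-
  m3: -0-1,-01-,0-1-
  m4: -1-0 ←essential
  m6: --10,-1-0,0-1-
  m7: 0-1- ←essential
  m8: 1--0,10--
  m9: -0-1,10--
  m10: --10,-01-,1--0,10--
  m11: -0-1,-01-,10--
  m12: -1-0,1--0
  m14: --10,-1-0,1--0
Essential: -0-1, -1-0, 0-1-
Petrick residual → 1--0
Min cover (4 terms): b'd + bd' + a'c + ad'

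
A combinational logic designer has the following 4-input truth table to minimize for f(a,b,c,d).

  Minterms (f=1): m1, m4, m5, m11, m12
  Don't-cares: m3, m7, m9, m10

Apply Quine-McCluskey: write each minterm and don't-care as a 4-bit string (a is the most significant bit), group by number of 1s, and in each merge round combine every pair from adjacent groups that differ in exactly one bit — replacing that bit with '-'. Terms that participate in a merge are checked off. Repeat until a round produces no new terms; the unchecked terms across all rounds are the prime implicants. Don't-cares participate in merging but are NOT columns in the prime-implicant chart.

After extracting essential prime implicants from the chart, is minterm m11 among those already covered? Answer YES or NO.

NO

Round 0: 0001✓ 0011✓ 0100✓ 0101✓ 0111✓ 1001✓ 1010✓ 1011✓ 1100✓
Round 1: -001✓ -011✓ -100 0-01✓ 0-11✓ 00-1✓ 01-1✓ 010- 10-1✓ 101-
Round 2: -0-1 0--1
PIs = {-0-1, -100, 0--1, 010-, 101-}
Coverage chart:
  m1: -0-1,0--1
  m4: -100,010-
  m5: 0--1,010-
  m11: -0-1,101-
  m12: -100 ←essential
Essential: -100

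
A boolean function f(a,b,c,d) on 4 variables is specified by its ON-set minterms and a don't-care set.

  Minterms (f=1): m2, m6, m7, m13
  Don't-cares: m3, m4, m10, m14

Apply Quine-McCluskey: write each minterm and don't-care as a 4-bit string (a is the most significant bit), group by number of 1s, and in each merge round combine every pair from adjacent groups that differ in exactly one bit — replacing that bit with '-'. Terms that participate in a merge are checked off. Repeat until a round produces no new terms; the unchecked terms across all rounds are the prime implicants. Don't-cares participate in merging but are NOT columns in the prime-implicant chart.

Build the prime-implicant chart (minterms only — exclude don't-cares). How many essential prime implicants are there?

Round 0: 0010✓ 0011✓ 0100✓ 0110✓ 0111✓ 1010✓ 1101 1110✓
Round 1: -010✓ -110✓ 0-10✓ 0-11✓ 001-✓ 01-0 011-✓ 1-10✓
Round 2: --10 0-1-
PIs = {--10, 0-1-, 01-0, 1101}
Coverage chart:
  m2: --10,0-1-
  m6: --10,0-1-,01-0
  m7: 0-1- ←essential
  m13: 1101 ←essential
Essential: 0-1-, 1101

2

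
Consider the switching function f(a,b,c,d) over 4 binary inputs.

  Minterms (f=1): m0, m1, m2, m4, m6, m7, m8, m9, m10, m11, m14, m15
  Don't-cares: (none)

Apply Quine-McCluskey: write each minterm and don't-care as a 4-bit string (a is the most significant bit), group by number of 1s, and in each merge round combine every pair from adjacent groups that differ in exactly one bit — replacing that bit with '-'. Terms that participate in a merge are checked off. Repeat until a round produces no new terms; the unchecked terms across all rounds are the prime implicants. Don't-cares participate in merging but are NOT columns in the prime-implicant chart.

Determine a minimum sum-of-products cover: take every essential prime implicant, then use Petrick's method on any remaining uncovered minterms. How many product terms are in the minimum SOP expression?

4

[col 0] 0000*, 0001*, 0010*, 0100*, 0110*, 0111*, 1000*, 1001*, 1010*, 1011*, 1110*, 1111*
[col 1] -000*, -001*, -010*, -110*, -111*, 0-00*, 0-10*, 00-0*, 000-*, 01-0*, 011-*, 1-10*, 1-11*, 10-0*, 10-1*, 100-*, 101-*, 111-*
[col 2] --10, -0-0, -00-, -11-, 0--0, 1-1-, 10--
Prime implicants: --10, -0-0, -00-, -11-, 0--0, 1-1-, 10--
PI chart (minterm → PIs covering it):
  0 | -0-0,-00-,0--0
  1 | -00-  (sole → essential)
  2 | --10,-0-0,0--0
  4 | 0--0  (sole → essential)
  6 | --10,-11-,0--0
  7 | -11-  (sole → essential)
  8 | -0-0,-00-,10--
  9 | -00-,10--
  10 | --10,-0-0,1-1-,10--
  11 | 1-1-,10--
  14 | --10,-11-,1-1-
  15 | -11-,1-1-
Essential prime implicants: -00-, -11-, 0--0
Petrick residual → 1-1-
Minimum SOP uses 4 PIs: b'c' + bc + a'd' + ac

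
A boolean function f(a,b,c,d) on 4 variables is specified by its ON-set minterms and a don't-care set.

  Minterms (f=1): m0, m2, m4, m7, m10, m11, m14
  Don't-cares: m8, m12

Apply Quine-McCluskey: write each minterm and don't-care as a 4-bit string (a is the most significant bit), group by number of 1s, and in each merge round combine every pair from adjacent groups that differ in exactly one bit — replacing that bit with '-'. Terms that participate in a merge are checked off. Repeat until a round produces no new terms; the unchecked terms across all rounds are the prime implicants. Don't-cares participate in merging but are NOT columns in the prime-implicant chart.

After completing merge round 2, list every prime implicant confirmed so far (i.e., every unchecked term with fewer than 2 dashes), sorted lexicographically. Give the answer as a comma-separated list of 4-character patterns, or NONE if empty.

size-2^0 implicants → 0000(✓)  0010(✓)  0100(✓)  0111  1000(✓)  1010(✓)  1011(✓)  1100(✓)  1110(✓)
size-2^1 implicants → -000(✓)  -010(✓)  -100(✓)  0-00(✓)  00-0(✓)  1-00(✓)  1-10(✓)  10-0(✓)  101-  11-0(✓)
size-2^2 implicants → --00  -0-0  1--0
Unchecked terms (primes): --00, -0-0, 0111, 1--0, 101-

0111, 101-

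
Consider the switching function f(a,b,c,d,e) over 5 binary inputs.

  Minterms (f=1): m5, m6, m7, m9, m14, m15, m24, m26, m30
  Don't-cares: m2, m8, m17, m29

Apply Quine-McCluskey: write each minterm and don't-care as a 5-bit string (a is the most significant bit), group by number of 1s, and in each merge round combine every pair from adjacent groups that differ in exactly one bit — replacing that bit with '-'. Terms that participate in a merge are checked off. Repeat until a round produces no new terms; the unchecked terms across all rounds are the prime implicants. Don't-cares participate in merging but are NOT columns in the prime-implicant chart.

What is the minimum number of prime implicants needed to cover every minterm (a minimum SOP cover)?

5

[col 0] 00010*, 00101*, 00110*, 00111*, 01000*, 01001*, 01110*, 01111*, 10001, 11000*, 11010*, 11101, 11110*
[col 1] -1000, -1110, 0-110*, 0-111*, 00-10, 001-1, 0011-*, 0100-, 0111-*, 11-10, 110-0
[col 2] 0-11-
Prime implicants: -1000, -1110, 0-11-, 00-10, 001-1, 0100-, 10001, 11-10, 110-0, 11101
PI chart (minterm → PIs covering it):
  5 | 001-1  (sole → essential)
  6 | 0-11-,00-10
  7 | 0-11-,001-1
  9 | 0100-  (sole → essential)
  14 | -1110,0-11-
  15 | 0-11-  (sole → essential)
  24 | -1000,110-0
  26 | 11-10,110-0
  30 | -1110,11-10
Essential prime implicants: 0-11-, 001-1, 0100-
Petrick residual → -1000, 11-10
Minimum SOP uses 5 PIs: bc'd'e' + a'cd + a'b'ce + a'bc'd' + abde'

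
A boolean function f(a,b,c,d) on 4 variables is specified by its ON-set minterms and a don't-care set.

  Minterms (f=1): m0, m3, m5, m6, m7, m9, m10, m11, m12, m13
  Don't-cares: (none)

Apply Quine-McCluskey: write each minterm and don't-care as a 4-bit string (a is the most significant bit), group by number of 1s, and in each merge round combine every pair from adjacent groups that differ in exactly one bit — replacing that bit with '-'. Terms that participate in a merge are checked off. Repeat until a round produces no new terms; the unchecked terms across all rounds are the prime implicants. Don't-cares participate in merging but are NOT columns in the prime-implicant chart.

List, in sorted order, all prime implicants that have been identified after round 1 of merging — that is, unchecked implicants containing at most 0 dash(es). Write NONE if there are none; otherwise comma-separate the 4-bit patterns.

size-2^0 implicants → 0000  0011(✓)  0101(✓)  0110(✓)  0111(✓)  1001(✓)  1010(✓)  1011(✓)  1100(✓)  1101(✓)
size-2^1 implicants → -011  -101  0-11  01-1  011-  1-01  10-1  101-  110-
Unchecked terms (primes): -011, -101, 0-11, 0000, 01-1, 011-, 1-01, 10-1, 101-, 110-

0000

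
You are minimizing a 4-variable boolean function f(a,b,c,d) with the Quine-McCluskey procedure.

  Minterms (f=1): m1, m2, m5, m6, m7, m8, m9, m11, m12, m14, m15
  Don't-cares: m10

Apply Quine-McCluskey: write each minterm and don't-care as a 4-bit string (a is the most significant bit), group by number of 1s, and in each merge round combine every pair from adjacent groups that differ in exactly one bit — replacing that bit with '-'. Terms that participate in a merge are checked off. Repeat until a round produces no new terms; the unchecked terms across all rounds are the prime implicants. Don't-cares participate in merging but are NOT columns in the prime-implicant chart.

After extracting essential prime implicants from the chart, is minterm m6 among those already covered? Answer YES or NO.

size-2^0 implicants → 0001(✓)  0010(✓)  0101(✓)  0110(✓)  0111(✓)  1000(✓)  1001(✓)  1010(✓)  1011(✓)  1100(✓)  1110(✓)  1111(✓)
size-2^1 implicants → -001  -010(✓)  -110(✓)  -111(✓)  0-01  0-10(✓)  01-1  011-(✓)  1-00(✓)  1-10(✓)  1-11(✓)  10-0(✓)  10-1(✓)  100-(✓)  101-(✓)  11-0(✓)  111-(✓)
size-2^2 implicants → --10  -11-  1--0  1-1-  10--
Unchecked terms (primes): --10, -001, -11-, 0-01, 01-1, 1--0, 1-1-, 10--
Minterm coverage:
  m1 ⊆ -001,0-01
  m2 ⊆ --10 [E]
  m5 ⊆ 0-01,01-1
  m6 ⊆ --10,-11-
  m7 ⊆ -11-,01-1
  m8 ⊆ 1--0,10--
  m9 ⊆ -001,10--
  m11 ⊆ 1-1-,10--
  m12 ⊆ 1--0 [E]
  m14 ⊆ --10,-11-,1--0,1-1-
  m15 ⊆ -11-,1-1-
E = {--10, 1--0}

YES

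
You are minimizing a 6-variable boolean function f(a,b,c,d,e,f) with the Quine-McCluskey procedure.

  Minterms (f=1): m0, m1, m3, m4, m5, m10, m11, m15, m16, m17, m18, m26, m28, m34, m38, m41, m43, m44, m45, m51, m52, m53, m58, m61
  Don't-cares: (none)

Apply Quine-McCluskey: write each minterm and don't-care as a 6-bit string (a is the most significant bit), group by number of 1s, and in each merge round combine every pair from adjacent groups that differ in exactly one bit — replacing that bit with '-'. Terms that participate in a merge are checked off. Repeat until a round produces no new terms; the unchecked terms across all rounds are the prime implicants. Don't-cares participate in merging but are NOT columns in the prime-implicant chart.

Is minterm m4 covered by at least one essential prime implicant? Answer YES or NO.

size-2^0 implicants → 000000(✓)  000001(✓)  000011(✓)  000100(✓)  000101(✓)  001010(✓)  001011(✓)  001111(✓)  010000(✓)  010001(✓)  010010(✓)  011010(✓)  011100  100010(✓)  100110(✓)  101001(✓)  101011(✓)  101100(✓)  101101(✓)  110011  110100(✓)  110101(✓)  111010(✓)  111101(✓)
size-2^1 implicants → -01011  -11010  0-0000(✓)  0-0001(✓)  0-1010  00-011  000-00(✓)  000-01(✓)  0000-1  00000-(✓)  00010-(✓)  001-11  00101-  01-010  0100-0  01000-(✓)  1-1101  100-10  101-01  1010-1  10110-  11-101  11010-
size-2^2 implicants → 0-000-  000-0-
Unchecked terms (primes): -01011, -11010, 0-000-, 0-1010, 00-011, 000-0-, 0000-1, 001-11, 00101-, 01-010, 0100-0, 011100, 1-1101, 100-10, 101-01, 1010-1, 10110-, 11-101, 110011, 11010-
Minterm coverage:
  m0 ⊆ 0-000-,000-0-
  m1 ⊆ 0-000-,000-0-,0000-1
  m3 ⊆ 00-011,0000-1
  m4 ⊆ 000-0- [E]
  m5 ⊆ 000-0- [E]
  m10 ⊆ 0-1010,00101-
  m11 ⊆ -01011,00-011,001-11,00101-
  m15 ⊆ 001-11 [E]
  m16 ⊆ 0-000-,0100-0
  m17 ⊆ 0-000- [E]
  m18 ⊆ 01-010,0100-0
  m26 ⊆ -11010,0-1010,01-010
  m28 ⊆ 011100 [E]
  m34 ⊆ 100-10 [E]
  m38 ⊆ 100-10 [E]
  m41 ⊆ 101-01,1010-1
  m43 ⊆ -01011,1010-1
  m44 ⊆ 10110- [E]
  m45 ⊆ 1-1101,101-01,10110-
  m51 ⊆ 110011 [E]
  m52 ⊆ 11010- [E]
  m53 ⊆ 11-101,11010-
  m58 ⊆ -11010 [E]
  m61 ⊆ 1-1101,11-101
E = {-11010, 0-000-, 000-0-, 001-11, 011100, 100-10, 10110-, 110011, 11010-}

YES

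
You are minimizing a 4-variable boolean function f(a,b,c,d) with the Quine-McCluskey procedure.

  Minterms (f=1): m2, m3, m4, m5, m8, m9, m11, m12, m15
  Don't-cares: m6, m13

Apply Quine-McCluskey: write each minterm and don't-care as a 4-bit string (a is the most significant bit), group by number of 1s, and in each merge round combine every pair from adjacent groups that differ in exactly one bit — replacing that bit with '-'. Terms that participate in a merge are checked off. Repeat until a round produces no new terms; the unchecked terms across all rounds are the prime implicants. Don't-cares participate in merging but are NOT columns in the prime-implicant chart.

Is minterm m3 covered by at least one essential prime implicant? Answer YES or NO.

size-2^0 implicants → 0010(✓)  0011(✓)  0100(✓)  0101(✓)  0110(✓)  1000(✓)  1001(✓)  1011(✓)  1100(✓)  1101(✓)  1111(✓)
size-2^1 implicants → -011  -100(✓)  -101(✓)  0-10  001-  01-0  010-(✓)  1-00(✓)  1-01(✓)  1-11(✓)  10-1(✓)  100-(✓)  11-1(✓)  110-(✓)
size-2^2 implicants → -10-  1--1  1-0-
Unchecked terms (primes): -011, -10-, 0-10, 001-, 01-0, 1--1, 1-0-
Minterm coverage:
  m2 ⊆ 0-10,001-
  m3 ⊆ -011,001-
  m4 ⊆ -10-,01-0
  m5 ⊆ -10- [E]
  m8 ⊆ 1-0- [E]
  m9 ⊆ 1--1,1-0-
  m11 ⊆ -011,1--1
  m12 ⊆ -10-,1-0-
  m15 ⊆ 1--1 [E]
E = {-10-, 1--1, 1-0-}

NO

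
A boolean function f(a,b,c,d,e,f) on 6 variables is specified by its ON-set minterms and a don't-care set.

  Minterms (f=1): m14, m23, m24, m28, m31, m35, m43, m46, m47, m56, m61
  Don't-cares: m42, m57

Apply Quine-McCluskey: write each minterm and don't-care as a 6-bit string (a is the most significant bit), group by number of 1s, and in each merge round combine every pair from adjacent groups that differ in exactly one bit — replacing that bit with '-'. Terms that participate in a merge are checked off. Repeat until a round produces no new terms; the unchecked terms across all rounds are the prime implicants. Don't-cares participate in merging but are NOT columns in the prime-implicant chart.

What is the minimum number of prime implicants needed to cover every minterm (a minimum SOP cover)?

7

Round 0: 001110✓ 010111✓ 011000✓ 011100✓ 011111✓ 100011✓ 101010✓ 101011✓ 101110✓ 101111✓ 111000✓ 111001✓ 111101✓
Round 1: -01110 -11000 01-111 011-00 10-011 101-10✓ 101-11✓ 10101-✓ 10111-✓ 111-01 11100-
Round 2: 101-1-
PIs = {-01110, -11000, 01-111, 011-00, 10-011, 101-1-, 111-01, 11100-}
Coverage chart:
  m14: -01110 ←essential
  m23: 01-111 ←essential
  m24: -11000,011-00
  m28: 011-00 ←essential
  m31: 01-111 ←essential
  m35: 10-011 ←essential
  m43: 10-011,101-1-
  m46: -01110,101-1-
  m47: 101-1- ←essential
  m56: -11000,11100-
  m61: 111-01 ←essential
Essential: -01110, 01-111, 011-00, 10-011, 101-1-, 111-01
Petrick residual → -11000
Min cover (7 terms): b'cdef' + bcd'e'f' + a'bdef + a'bce'f' + ab'd'ef + ab'ce + abce'f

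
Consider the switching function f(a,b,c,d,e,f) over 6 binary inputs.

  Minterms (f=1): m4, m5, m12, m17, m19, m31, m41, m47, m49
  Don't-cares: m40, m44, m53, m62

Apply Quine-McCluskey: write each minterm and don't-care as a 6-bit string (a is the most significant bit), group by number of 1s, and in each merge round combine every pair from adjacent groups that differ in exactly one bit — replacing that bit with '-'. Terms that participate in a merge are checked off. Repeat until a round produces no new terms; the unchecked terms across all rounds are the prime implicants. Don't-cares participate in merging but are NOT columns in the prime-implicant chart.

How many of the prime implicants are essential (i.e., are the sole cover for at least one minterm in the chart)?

size-2^0 implicants → 000100(✓)  000101(✓)  001100(✓)  010001(✓)  010011(✓)  011111  101000(✓)  101001(✓)  101100(✓)  101111  110001(✓)  110101(✓)  111110
size-2^1 implicants → -01100  -10001  00-100  00010-  0100-1  101-00  10100-  110-01
Unchecked terms (primes): -01100, -10001, 00-100, 00010-, 0100-1, 011111, 101-00, 10100-, 101111, 110-01, 111110
Minterm coverage:
  m4 ⊆ 00-100,00010-
  m5 ⊆ 00010- [E]
  m12 ⊆ -01100,00-100
  m17 ⊆ -10001,0100-1
  m19 ⊆ 0100-1 [E]
  m31 ⊆ 011111 [E]
  m41 ⊆ 10100- [E]
  m47 ⊆ 101111 [E]
  m49 ⊆ -10001,110-01
E = {00010-, 0100-1, 011111, 10100-, 101111}

5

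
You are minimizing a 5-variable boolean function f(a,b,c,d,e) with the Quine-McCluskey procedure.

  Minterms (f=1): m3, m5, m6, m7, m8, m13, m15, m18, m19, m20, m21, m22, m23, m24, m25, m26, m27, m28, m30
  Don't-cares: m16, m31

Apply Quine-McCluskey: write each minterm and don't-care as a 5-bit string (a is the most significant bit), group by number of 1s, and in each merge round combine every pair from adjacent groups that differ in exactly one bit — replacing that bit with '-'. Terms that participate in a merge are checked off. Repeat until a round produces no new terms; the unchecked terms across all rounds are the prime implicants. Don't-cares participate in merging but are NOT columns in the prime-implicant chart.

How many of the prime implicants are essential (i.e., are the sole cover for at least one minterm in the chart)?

size-2^0 implicants → 00011(✓)  00101(✓)  00110(✓)  00111(✓)  01000(✓)  01101(✓)  01111(✓)  10000(✓)  10010(✓)  10011(✓)  10100(✓)  10101(✓)  10110(✓)  10111(✓)  11000(✓)  11001(✓)  11010(✓)  11011(✓)  11100(✓)  11110(✓)  11111(✓)
size-2^1 implicants → -0011(✓)  -0101(✓)  -0110(✓)  -0111(✓)  -1000  -1111(✓)  0-101(✓)  0-111(✓)  00-11(✓)  001-1(✓)  0011-(✓)  011-1(✓)  1-000(✓)  1-010(✓)  1-011(✓)  1-100(✓)  1-110(✓)  1-111(✓)  10-00(✓)  10-10(✓)  10-11(✓)  100-0(✓)  1001-(✓)  101-0(✓)  101-1(✓)  1010-(✓)  1011-(✓)  11-00(✓)  11-10(✓)  11-11(✓)  110-0(✓)  110-1(✓)  1100-(✓)  1101-(✓)  111-0(✓)  1111-(✓)
size-2^2 implicants → --111  -0-11  -01-1  -011-  0-1-1  1--00(✓)  1--10(✓)  1--11(✓)  1-0-0(✓)  1-01-(✓)  1-1-0(✓)  1-11-(✓)  10--0(✓)  10-1-(✓)  101--  11--0(✓)  11-1-(✓)  110--
size-2^3 implicants → 1---0  1--1-
Unchecked terms (primes): --111, -0-11, -01-1, -011-, -1000, 0-1-1, 1---0, 1--1-, 101--, 110--
Minterm coverage:
  m3 ⊆ -0-11 [E]
  m5 ⊆ -01-1,0-1-1
  m6 ⊆ -011- [E]
  m7 ⊆ --111,-0-11,-01-1,-011-,0-1-1
  m8 ⊆ -1000 [E]
  m13 ⊆ 0-1-1 [E]
  m15 ⊆ --111,0-1-1
  m18 ⊆ 1---0,1--1-
  m19 ⊆ -0-11,1--1-
  m20 ⊆ 1---0,101--
  m21 ⊆ -01-1,101--
  m22 ⊆ -011-,1---0,1--1-,101--
  m23 ⊆ --111,-0-11,-01-1,-011-,1--1-,101--
  m24 ⊆ -1000,1---0,110--
  m25 ⊆ 110-- [E]
  m26 ⊆ 1---0,1--1-,110--
  m27 ⊆ 1--1-,110--
  m28 ⊆ 1---0 [E]
  m30 ⊆ 1---0,1--1-
E = {-0-11, -011-, -1000, 0-1-1, 1---0, 110--}

6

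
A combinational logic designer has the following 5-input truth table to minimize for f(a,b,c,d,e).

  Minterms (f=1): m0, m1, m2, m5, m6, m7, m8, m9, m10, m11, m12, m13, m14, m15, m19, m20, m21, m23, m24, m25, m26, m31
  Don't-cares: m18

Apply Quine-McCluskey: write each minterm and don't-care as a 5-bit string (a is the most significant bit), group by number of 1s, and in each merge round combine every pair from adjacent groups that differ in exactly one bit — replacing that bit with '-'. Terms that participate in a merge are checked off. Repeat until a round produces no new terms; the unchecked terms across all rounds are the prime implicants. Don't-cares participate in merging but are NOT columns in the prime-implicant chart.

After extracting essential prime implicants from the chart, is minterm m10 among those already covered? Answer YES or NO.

YES

size-2^0 implicants → 00000(✓)  00001(✓)  00010(✓)  00101(✓)  00110(✓)  00111(✓)  01000(✓)  01001(✓)  01010(✓)  01011(✓)  01100(✓)  01101(✓)  01110(✓)  01111(✓)  10010(✓)  10011(✓)  10100(✓)  10101(✓)  10111(✓)  11000(✓)  11001(✓)  11010(✓)  11111(✓)
size-2^1 implicants → -0010(✓)  -0101(✓)  -0111(✓)  -1000(✓)  -1001(✓)  -1010(✓)  -1111(✓)  0-000(✓)  0-001(✓)  0-010(✓)  0-101(✓)  0-110(✓)  0-111(✓)  00-01(✓)  00-10(✓)  000-0(✓)  0000-(✓)  001-1(✓)  0011-(✓)  01-00(✓)  01-01(✓)  01-10(✓)  01-11(✓)  010-0(✓)  010-1(✓)  0100-(✓)  0101-(✓)  011-0(✓)  011-1(✓)  0110-(✓)  0111-(✓)  1-010(✓)  1-111(✓)  10-11  1001-  101-1(✓)  1010-  110-0(✓)  1100-(✓)
size-2^2 implicants → --010  --111  -01-1  -10-0  -100-  0--01  0--10  0-0-0  0-00-  0-1-1  0-11-  01--0(✓)  01--1(✓)  01-0-(✓)  01-1-(✓)  010--(✓)  011--(✓)
size-2^3 implicants → 01---
Unchecked terms (primes): --010, --111, -01-1, -10-0, -100-, 0--01, 0--10, 0-0-0, 0-00-, 0-1-1, 0-11-, 01---, 10-11, 1001-, 1010-
Minterm coverage:
  m0 ⊆ 0-0-0,0-00-
  m1 ⊆ 0--01,0-00-
  m2 ⊆ --010,0--10,0-0-0
  m5 ⊆ -01-1,0--01,0-1-1
  m6 ⊆ 0--10,0-11-
  m7 ⊆ --111,-01-1,0-1-1,0-11-
  m8 ⊆ -10-0,-100-,0-0-0,0-00-,01---
  m9 ⊆ -100-,0--01,0-00-,01---
  m10 ⊆ --010,-10-0,0--10,0-0-0,01---
  m11 ⊆ 01--- [E]
  m12 ⊆ 01--- [E]
  m13 ⊆ 0--01,0-1-1,01---
  m14 ⊆ 0--10,0-11-,01---
  m15 ⊆ --111,0-1-1,0-11-,01---
  m19 ⊆ 10-11,1001-
  m20 ⊆ 1010- [E]
  m21 ⊆ -01-1,1010-
  m23 ⊆ --111,-01-1,10-11
  m24 ⊆ -10-0,-100-
  m25 ⊆ -100- [E]
  m26 ⊆ --010,-10-0
  m31 ⊆ --111 [E]
E = {--111, -100-, 01---, 1010-}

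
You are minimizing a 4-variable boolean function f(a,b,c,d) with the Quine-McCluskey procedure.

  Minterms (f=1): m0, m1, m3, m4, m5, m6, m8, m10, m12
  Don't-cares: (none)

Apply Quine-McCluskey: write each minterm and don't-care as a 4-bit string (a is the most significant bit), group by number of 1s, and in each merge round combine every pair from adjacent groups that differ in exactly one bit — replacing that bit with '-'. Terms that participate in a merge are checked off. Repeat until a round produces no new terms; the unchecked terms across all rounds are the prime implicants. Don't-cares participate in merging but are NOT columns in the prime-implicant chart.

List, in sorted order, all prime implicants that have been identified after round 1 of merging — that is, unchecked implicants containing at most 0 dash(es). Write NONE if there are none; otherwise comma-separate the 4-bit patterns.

NONE

[col 0] 0000*, 0001*, 0011*, 0100*, 0101*, 0110*, 1000*, 1010*, 1100*
[col 1] -000*, -100*, 0-00*, 0-01*, 00-1, 000-*, 01-0, 010-*, 1-00*, 10-0
[col 2] --00, 0-0-
Prime implicants: --00, 0-0-, 00-1, 01-0, 10-0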